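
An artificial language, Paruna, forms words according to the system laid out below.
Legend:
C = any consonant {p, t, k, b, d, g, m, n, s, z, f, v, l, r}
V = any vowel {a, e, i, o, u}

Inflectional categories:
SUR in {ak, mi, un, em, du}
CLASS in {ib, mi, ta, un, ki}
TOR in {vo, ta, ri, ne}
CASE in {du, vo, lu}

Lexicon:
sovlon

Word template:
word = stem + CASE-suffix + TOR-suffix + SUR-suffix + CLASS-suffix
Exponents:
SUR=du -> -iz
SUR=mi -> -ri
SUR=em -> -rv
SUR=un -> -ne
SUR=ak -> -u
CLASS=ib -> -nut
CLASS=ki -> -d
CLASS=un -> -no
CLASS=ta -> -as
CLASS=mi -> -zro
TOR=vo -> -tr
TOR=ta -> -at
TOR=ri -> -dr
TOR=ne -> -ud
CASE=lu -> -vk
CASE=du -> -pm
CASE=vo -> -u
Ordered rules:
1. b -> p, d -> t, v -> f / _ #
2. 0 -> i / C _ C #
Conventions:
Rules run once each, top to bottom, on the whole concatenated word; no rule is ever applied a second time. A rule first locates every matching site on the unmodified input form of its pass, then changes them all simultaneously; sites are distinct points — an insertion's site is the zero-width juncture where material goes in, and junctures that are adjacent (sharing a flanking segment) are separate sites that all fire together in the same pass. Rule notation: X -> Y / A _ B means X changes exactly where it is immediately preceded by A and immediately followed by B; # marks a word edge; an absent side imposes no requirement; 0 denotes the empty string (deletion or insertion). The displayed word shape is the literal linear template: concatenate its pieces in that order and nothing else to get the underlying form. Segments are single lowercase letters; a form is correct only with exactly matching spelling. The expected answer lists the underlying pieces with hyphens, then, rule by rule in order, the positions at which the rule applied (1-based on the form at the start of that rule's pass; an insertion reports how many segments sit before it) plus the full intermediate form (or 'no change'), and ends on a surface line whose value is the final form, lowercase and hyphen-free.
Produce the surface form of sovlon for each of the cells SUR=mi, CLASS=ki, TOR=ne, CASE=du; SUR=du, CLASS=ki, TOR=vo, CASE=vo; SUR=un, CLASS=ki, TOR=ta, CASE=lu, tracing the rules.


cell SUR=mi, CLASS=ki, TOR=ne, CASE=du:
underlying: sovlon-pm-ud-ri-d
1. b -> p, d -> t, v -> f / _ #: fires at position(s) 13: sovlonpmudrit
2. 0 -> i / C _ C #: no change
surface: sovlonpmudrit

cell SUR=du, CLASS=ki, TOR=vo, CASE=vo:
underlying: sovlon-u-tr-iz-d
1. b -> p, d -> t, v -> f / _ #: fires at position(s) 12: sovlonutrizt
2. 0 -> i / C _ C #: inserts after position(s) 11: sovlonutrizit
surface: sovlonutrizit

cell SUR=un, CLASS=ki, TOR=ta, CASE=lu:
underlying: sovlon-vk-at-ne-d
1. b -> p, d -> t, v -> f / _ #: fires at position(s) 13: sovlonvkatnet
2. 0 -> i / C _ C #: no change
surface: sovlonvkatnet


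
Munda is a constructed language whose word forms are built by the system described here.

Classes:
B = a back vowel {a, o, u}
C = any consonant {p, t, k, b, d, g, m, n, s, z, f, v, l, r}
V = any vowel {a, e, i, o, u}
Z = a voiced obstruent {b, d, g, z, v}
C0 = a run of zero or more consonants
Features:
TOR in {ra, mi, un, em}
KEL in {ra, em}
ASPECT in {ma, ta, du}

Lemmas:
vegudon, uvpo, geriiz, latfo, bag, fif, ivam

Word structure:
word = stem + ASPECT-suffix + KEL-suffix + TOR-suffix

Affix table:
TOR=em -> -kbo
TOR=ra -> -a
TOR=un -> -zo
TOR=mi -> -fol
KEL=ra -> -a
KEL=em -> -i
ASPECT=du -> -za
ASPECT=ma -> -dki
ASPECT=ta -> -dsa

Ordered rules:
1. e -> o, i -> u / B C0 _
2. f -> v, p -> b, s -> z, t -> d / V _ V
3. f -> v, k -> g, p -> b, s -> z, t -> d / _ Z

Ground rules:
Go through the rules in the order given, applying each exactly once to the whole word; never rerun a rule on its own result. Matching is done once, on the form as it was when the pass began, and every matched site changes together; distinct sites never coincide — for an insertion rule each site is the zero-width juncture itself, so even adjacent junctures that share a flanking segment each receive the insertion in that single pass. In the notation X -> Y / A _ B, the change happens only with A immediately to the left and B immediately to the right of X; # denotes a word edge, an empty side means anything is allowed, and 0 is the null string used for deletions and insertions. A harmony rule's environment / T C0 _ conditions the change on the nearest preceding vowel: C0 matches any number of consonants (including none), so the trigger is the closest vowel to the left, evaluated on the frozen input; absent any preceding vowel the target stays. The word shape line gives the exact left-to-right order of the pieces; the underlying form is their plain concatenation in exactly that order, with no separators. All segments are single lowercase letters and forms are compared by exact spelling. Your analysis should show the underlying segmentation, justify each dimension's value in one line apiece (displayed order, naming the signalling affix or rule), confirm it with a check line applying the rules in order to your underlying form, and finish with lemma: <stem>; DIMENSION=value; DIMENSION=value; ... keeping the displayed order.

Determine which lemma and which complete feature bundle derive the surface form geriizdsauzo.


underlying: geriiz-dsa-i-zo
TOR=un - signalled by the affix -zo
KEL=em - signalled by the affix -i
ASPECT=ta - signalled by the affix -dsa
check: geriizdsaizo -> geriizdsauzo -> geriizdsauzo -> geriizdsauzo
lemma: geriiz; TOR=un; KEL=em; ASPECT=ta


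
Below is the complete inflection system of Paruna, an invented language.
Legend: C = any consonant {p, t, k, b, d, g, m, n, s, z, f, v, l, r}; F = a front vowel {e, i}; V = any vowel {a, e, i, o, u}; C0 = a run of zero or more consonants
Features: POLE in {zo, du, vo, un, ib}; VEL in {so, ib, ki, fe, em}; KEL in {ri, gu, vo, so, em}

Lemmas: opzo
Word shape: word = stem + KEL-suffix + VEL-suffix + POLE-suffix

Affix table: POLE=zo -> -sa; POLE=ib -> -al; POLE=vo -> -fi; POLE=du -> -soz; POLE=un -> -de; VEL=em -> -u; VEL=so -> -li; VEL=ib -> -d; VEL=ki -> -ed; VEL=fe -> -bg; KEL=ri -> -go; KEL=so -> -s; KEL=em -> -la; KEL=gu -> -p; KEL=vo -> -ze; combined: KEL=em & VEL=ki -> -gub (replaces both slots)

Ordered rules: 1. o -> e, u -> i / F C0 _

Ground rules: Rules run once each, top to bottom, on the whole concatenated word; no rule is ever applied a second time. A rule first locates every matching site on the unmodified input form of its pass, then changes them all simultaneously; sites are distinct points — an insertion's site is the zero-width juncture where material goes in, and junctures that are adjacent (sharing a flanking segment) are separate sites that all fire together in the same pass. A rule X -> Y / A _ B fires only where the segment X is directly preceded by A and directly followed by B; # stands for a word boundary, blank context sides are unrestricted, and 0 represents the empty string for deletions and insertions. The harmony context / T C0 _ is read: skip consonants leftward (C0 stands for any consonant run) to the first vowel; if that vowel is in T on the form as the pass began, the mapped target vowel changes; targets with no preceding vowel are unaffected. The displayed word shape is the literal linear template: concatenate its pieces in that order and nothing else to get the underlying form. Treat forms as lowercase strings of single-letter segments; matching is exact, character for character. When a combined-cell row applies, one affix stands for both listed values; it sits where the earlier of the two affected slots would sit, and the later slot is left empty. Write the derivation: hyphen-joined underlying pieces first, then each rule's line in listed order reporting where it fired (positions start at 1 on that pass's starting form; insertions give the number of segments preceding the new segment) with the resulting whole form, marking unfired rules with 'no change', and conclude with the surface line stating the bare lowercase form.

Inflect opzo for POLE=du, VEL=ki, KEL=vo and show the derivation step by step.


underlying: opzo-ze-ed-soz
1. o -> e, u -> i / F C0 _: fires at position(s) 10: opzozeedsez
surface: opzozeedsez


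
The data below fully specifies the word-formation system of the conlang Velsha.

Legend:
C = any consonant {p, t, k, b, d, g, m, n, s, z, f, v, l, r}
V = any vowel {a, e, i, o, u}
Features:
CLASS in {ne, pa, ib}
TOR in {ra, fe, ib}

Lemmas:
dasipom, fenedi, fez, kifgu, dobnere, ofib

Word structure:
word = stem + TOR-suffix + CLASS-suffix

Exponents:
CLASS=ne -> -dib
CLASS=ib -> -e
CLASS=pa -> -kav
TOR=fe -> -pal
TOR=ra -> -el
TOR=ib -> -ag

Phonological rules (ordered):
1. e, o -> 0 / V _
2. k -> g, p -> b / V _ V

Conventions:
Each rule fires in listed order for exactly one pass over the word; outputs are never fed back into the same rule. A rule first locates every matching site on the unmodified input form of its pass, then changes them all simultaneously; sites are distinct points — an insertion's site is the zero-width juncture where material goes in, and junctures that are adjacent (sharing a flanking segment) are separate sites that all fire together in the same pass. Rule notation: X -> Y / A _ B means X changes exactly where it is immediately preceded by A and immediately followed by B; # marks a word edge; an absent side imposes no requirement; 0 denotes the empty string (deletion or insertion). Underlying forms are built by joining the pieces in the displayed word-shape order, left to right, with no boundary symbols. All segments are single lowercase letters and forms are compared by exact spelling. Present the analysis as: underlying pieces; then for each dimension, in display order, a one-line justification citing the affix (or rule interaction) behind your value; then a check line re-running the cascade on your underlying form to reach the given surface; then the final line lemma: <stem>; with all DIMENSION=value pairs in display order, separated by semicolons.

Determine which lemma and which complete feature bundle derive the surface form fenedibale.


underlying: fenedi-pal-e
CLASS=ib - signalled by the affix -e
TOR=fe - signalled by the affix -pal
check: fenedipale -> fenedipale -> fenedibale
lemma: fenedi; CLASS=ib; TOR=fe


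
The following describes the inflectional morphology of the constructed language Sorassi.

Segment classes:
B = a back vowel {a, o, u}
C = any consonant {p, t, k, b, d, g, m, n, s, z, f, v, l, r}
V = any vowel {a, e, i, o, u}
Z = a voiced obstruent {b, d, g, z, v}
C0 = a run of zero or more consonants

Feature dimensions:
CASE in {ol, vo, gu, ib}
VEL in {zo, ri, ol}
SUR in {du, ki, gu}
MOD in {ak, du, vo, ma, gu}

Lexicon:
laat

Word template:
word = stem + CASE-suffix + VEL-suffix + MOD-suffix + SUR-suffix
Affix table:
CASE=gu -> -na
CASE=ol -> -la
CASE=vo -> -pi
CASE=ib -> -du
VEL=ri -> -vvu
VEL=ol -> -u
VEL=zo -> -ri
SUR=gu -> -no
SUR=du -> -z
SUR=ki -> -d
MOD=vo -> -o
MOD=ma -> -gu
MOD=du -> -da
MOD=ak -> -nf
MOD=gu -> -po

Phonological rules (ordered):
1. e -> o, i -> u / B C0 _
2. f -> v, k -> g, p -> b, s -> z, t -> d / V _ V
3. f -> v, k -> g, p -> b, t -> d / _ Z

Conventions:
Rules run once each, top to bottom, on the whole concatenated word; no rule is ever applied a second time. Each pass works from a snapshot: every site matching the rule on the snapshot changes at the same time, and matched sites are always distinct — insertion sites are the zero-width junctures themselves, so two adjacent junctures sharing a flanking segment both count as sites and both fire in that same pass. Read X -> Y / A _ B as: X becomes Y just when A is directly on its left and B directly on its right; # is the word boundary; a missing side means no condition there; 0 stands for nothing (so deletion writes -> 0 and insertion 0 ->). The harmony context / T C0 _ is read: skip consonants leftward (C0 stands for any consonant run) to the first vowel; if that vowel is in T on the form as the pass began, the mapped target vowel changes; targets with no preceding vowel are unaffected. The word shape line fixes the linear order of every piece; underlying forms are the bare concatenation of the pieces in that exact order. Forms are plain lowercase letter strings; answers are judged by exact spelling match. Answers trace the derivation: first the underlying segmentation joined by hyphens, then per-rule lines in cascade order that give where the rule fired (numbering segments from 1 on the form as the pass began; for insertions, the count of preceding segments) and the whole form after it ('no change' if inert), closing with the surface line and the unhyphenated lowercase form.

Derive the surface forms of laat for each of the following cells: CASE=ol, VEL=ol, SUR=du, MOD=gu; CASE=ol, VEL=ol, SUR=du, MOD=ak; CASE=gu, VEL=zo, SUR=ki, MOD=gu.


cell CASE=ol, VEL=ol, SUR=du, MOD=gu:
underlying: laat-la-u-po-z
1. e -> o, i -> u / B C0 _: no change
2. f -> v, k -> g, p -> b, s -> z, t -> d / V _ V: fires at position(s) 8: laatlauboz
3. f -> v, k -> g, p -> b, t -> d / _ Z: no change
surface: laatlauboz

cell CASE=ol, VEL=ol, SUR=du, MOD=ak:
underlying: laat-la-u-nf-z
1. e -> o, i -> u / B C0 _: no change
2. f -> v, k -> g, p -> b, s -> z, t -> d / V _ V: no change
3. f -> v, k -> g, p -> b, t -> d / _ Z: fires at position(s) 9: laatlaunvz
surface: laatlaunvz

cell CASE=gu, VEL=zo, SUR=ki, MOD=gu:
underlying: laat-na-ri-po-d
1. e -> o, i -> u / B C0 _: fires at position(s) 8: laatnarupod
2. f -> v, k -> g, p -> b, s -> z, t -> d / V _ V: fires at position(s) 9: laatnarubod
3. f -> v, k -> g, p -> b, t -> d / _ Z: no change
surface: laatnarubod


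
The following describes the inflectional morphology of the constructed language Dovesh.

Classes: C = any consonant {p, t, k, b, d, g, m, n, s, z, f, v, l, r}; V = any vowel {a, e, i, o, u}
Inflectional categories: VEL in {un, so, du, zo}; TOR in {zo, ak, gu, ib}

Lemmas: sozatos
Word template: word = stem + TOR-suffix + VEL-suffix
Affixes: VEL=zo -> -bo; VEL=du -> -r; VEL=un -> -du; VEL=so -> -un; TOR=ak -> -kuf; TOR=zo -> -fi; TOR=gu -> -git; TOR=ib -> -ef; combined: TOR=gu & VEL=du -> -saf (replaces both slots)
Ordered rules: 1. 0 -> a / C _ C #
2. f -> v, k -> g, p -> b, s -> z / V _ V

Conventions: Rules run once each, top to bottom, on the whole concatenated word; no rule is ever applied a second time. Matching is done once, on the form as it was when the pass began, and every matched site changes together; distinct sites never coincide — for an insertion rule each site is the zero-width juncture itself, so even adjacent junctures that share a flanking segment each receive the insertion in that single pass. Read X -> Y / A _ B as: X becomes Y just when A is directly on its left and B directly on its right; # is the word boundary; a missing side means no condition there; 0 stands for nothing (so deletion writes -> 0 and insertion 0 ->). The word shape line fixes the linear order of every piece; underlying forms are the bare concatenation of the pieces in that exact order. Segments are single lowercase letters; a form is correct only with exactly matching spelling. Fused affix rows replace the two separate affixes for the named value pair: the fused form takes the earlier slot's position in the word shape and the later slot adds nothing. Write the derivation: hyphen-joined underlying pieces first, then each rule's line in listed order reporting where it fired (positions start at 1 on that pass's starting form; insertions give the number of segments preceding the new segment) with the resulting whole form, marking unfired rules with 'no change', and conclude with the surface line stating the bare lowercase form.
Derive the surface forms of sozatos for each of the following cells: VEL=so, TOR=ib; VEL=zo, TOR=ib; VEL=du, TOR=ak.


cell VEL=so, TOR=ib:
underlying: sozatos-ef-un
1. 0 -> a / C _ C #: no change
2. f -> v, k -> g, p -> b, s -> z / V _ V: fires at position(s) 7, 9: sozatozevun
surface: sozatozevun

cell VEL=zo, TOR=ib:
underlying: sozatos-ef-bo
1. 0 -> a / C _ C #: no change
2. f -> v, k -> g, p -> b, s -> z / V _ V: fires at position(s) 7: sozatozefbo
surface: sozatozefbo

cell VEL=du, TOR=ak:
underlying: sozatos-kuf-r
1. 0 -> a / C _ C #: inserts after position(s) 10: sozatoskufar
2. f -> v, k -> g, p -> b, s -> z / V _ V: fires at position(s) 10: sozatoskuvar
surface: sozatoskuvar


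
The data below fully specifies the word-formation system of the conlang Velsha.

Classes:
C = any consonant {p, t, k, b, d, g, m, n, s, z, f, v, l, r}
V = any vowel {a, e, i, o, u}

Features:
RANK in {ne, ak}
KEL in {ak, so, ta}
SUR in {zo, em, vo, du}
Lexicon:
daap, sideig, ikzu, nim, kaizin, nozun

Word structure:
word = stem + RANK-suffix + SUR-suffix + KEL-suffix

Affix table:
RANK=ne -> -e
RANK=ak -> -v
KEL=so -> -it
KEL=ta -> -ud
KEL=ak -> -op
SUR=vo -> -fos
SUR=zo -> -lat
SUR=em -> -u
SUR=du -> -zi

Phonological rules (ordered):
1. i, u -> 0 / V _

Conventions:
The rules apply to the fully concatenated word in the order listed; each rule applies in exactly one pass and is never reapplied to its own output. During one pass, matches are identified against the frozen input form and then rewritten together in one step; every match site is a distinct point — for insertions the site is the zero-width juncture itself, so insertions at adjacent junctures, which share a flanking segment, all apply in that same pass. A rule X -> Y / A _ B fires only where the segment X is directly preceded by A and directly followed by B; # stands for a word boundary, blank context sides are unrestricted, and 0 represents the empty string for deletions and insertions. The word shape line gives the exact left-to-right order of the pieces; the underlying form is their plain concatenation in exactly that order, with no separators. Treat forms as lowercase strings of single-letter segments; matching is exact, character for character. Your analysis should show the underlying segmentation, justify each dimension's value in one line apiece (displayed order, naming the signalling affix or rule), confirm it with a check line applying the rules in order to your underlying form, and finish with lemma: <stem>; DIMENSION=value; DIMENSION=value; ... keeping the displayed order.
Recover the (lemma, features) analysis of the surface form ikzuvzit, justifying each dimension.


underlying: ikzu-v-zi-it
RANK=ak - signalled by the affix -v
KEL=so - signalled by the affix -it
SUR=du - signalled by the affix -zi
check: ikzuvziit -> ikzuvzit
lemma: ikzu; RANK=ak; KEL=so; SUR=du


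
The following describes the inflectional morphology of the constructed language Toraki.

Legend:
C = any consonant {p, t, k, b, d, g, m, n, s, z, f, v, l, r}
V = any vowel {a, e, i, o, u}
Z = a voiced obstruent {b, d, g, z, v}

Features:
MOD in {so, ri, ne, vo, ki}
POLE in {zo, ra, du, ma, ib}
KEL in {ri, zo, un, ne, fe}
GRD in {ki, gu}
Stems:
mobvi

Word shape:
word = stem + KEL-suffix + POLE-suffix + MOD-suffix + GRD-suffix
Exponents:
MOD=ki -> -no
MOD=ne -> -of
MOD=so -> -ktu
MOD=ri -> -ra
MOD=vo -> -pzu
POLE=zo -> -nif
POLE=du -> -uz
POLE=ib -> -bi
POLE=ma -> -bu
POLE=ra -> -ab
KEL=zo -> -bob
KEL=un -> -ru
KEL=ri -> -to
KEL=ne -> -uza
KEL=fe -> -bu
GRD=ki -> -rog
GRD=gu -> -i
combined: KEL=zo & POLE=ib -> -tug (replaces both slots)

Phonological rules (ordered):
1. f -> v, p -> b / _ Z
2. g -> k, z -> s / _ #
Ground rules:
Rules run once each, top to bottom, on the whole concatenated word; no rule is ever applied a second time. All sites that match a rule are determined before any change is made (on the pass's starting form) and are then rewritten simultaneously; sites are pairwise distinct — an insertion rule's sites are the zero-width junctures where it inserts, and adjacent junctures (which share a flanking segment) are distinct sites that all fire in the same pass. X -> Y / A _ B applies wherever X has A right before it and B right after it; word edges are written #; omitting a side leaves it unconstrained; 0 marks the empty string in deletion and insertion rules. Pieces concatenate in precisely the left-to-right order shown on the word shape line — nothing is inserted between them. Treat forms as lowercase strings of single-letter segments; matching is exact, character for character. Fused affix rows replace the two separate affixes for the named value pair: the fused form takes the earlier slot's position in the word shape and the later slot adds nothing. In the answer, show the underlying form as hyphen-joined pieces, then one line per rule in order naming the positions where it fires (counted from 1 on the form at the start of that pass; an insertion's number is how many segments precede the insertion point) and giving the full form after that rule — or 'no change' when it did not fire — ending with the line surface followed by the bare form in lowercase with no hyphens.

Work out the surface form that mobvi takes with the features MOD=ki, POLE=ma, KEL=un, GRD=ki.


underlying: mobvi-ru-bu-no-rog
1. f -> v, p -> b / _ Z: no change
2. g -> k, z -> s / _ #: fires at position(s) 14: mobvirubunorok
surface: mobvirubunorok


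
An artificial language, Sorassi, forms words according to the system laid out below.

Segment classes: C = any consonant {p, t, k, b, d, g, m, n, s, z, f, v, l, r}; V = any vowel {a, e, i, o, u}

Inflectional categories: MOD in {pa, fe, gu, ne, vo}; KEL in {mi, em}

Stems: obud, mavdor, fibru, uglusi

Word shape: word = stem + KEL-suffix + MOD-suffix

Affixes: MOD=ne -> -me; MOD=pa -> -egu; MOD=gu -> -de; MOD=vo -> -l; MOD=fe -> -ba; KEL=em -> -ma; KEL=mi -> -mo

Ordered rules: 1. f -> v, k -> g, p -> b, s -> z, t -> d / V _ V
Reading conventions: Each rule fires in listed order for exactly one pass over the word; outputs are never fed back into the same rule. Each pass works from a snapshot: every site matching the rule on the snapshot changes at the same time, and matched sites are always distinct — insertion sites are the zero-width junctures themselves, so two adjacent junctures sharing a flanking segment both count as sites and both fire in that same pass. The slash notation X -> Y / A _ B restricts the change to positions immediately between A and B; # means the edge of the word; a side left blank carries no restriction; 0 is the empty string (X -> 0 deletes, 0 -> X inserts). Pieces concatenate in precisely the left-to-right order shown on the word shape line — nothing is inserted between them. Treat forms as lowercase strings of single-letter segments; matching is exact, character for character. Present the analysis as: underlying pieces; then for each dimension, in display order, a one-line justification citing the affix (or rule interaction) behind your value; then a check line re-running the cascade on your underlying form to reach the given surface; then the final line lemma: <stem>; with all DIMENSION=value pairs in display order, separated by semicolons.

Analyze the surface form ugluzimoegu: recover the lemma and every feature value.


underlying: uglusi-mo-egu
MOD=pa - signalled by the affix -egu
KEL=mi - signalled by the affix -mo
check: uglusimoegu -> ugluzimoegu
lemma: uglusi; MOD=pa; KEL=mi


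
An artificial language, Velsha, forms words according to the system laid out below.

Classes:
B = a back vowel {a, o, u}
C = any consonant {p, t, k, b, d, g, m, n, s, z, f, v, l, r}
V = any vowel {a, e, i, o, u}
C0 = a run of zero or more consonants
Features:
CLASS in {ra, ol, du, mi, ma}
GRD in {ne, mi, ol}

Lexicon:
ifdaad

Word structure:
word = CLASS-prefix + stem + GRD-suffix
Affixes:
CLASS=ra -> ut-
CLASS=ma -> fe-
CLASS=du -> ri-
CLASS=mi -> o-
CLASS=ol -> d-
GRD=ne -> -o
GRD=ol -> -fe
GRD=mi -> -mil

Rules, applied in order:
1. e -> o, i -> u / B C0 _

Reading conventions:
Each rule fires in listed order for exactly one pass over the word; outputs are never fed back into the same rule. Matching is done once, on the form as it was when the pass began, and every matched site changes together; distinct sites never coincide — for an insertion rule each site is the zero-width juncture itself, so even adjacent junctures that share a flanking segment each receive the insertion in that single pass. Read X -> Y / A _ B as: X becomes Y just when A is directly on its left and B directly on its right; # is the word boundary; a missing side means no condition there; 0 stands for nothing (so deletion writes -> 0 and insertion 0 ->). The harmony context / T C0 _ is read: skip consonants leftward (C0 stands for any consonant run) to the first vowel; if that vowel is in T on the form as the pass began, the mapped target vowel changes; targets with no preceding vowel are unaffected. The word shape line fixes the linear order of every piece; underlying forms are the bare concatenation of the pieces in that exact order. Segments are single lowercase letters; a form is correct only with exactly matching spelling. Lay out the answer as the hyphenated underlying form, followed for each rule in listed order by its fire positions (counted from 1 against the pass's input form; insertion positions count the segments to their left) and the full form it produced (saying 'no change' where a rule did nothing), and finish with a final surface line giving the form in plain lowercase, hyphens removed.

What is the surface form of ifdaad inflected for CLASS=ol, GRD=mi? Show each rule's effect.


underlying: d-ifdaad-mil
1. e -> o, i -> u / B C0 _: fires at position(s) 9: difdaadmul
surface: difdaadmul


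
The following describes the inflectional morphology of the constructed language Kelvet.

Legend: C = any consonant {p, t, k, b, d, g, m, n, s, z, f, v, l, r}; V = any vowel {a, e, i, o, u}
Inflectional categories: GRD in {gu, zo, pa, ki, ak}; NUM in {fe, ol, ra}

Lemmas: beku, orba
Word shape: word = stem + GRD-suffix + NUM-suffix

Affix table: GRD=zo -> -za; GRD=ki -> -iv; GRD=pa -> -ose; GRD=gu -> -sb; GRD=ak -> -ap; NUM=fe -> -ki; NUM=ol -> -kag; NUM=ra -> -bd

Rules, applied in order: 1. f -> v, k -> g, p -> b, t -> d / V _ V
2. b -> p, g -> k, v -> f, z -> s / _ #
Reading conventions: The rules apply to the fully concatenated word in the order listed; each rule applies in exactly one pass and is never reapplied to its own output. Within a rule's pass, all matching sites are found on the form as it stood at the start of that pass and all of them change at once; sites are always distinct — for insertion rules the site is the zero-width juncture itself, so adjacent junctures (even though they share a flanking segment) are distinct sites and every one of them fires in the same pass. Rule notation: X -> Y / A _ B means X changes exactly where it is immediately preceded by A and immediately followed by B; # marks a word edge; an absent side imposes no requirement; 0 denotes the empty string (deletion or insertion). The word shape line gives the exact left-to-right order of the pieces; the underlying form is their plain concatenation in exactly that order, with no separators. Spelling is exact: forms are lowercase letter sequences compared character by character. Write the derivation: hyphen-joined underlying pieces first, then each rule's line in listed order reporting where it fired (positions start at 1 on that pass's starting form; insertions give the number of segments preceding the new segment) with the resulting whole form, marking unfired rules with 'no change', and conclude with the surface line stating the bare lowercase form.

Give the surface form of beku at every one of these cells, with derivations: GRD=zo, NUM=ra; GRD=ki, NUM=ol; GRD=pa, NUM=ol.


cell GRD=zo, NUM=ra:
underlying: beku-za-bd
1. f -> v, k -> g, p -> b, t -> d / V _ V: fires at position(s) 3: beguzabd
2. b -> p, g -> k, v -> f, z -> s / _ #: no change
surface: beguzabd

cell GRD=ki, NUM=ol:
underlying: beku-iv-kag
1. f -> v, k -> g, p -> b, t -> d / V _ V: fires at position(s) 3: beguivkag
2. b -> p, g -> k, v -> f, z -> s / _ #: fires at position(s) 9: beguivkak
surface: beguivkak

cell GRD=pa, NUM=ol:
underlying: beku-ose-kag
1. f -> v, k -> g, p -> b, t -> d / V _ V: fires at position(s) 3, 8: beguosegag
2. b -> p, g -> k, v -> f, z -> s / _ #: fires at position(s) 10: beguosegak
surface: beguosegak


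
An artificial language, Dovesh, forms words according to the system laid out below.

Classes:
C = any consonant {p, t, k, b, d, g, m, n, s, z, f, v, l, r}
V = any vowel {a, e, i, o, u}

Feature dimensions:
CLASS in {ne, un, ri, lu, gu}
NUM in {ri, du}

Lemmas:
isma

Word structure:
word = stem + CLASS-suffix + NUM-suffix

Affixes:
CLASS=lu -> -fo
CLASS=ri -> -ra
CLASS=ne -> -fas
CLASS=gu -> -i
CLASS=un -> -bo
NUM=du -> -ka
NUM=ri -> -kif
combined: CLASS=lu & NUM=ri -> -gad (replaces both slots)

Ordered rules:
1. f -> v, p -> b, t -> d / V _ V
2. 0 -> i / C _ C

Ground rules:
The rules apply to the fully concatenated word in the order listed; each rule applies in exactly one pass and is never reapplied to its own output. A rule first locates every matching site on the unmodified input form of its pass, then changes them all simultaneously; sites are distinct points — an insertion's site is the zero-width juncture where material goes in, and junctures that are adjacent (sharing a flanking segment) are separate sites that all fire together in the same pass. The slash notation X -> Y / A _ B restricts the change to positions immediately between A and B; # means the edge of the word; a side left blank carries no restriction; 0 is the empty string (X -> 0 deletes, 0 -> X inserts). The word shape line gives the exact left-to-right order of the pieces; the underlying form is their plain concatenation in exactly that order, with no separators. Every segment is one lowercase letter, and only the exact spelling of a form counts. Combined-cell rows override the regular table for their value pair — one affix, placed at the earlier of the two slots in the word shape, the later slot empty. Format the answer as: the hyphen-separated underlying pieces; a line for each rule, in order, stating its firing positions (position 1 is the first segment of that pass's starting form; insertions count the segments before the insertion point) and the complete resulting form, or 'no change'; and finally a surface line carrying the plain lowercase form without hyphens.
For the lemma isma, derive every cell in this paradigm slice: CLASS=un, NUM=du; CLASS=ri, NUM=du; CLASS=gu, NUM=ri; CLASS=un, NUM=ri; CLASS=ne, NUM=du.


cell CLASS=un, NUM=du:
underlying: isma-bo-ka
1. f -> v, p -> b, t -> d / V _ V: no change
2. 0 -> i / C _ C: inserts after position(s) 2: isimaboka
surface: isimaboka

cell CLASS=ri, NUM=du:
underlying: isma-ra-ka
1. f -> v, p -> b, t -> d / V _ V: no change
2. 0 -> i / C _ C: inserts after position(s) 2: isimaraka
surface: isimaraka

cell CLASS=gu, NUM=ri:
underlying: isma-i-kif
1. f -> v, p -> b, t -> d / V _ V: no change
2. 0 -> i / C _ C: inserts after position(s) 2: isimaikif
surface: isimaikif

cell CLASS=un, NUM=ri:
underlying: isma-bo-kif
1. f -> v, p -> b, t -> d / V _ V: no change
2. 0 -> i / C _ C: inserts after position(s) 2: isimabokif
surface: isimabokif

cell CLASS=ne, NUM=du:
underlying: isma-fas-ka
1. f -> v, p -> b, t -> d / V _ V: fires at position(s) 5: ismavaska
2. 0 -> i / C _ C: inserts after position(s) 2, 7: isimavasika
surface: isimavasika


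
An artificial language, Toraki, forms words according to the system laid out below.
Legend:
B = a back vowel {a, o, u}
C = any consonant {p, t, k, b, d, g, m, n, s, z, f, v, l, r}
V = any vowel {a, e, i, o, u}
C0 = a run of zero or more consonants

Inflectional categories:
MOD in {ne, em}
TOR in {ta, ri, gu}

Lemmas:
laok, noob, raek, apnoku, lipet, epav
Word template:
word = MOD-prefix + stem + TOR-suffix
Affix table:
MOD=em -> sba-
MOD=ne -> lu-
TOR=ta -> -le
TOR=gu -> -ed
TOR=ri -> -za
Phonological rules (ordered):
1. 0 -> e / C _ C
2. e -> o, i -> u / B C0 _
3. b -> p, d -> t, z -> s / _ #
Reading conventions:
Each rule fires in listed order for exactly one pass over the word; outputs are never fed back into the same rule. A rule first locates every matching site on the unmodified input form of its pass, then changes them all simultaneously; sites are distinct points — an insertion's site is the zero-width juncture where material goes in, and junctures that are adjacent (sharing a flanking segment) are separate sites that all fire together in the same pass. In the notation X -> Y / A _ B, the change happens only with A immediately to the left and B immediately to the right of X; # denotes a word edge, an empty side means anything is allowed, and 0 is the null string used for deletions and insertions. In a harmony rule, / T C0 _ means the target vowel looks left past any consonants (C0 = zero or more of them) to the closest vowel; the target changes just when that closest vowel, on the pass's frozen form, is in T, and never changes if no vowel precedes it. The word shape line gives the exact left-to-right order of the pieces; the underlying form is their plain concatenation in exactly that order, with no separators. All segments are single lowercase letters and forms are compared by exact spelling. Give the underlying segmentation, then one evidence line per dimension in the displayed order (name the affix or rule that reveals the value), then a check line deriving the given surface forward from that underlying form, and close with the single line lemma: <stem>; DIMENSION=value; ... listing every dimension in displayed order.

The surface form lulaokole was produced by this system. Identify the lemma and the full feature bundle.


underlying: lu-laok-le
MOD=ne - signalled by the affix lu-
TOR=ta - signalled by the affix -le
check: lulaokle -> lulaokele -> lulaokole -> lulaokole
lemma: laok; MOD=ne; TOR=ta


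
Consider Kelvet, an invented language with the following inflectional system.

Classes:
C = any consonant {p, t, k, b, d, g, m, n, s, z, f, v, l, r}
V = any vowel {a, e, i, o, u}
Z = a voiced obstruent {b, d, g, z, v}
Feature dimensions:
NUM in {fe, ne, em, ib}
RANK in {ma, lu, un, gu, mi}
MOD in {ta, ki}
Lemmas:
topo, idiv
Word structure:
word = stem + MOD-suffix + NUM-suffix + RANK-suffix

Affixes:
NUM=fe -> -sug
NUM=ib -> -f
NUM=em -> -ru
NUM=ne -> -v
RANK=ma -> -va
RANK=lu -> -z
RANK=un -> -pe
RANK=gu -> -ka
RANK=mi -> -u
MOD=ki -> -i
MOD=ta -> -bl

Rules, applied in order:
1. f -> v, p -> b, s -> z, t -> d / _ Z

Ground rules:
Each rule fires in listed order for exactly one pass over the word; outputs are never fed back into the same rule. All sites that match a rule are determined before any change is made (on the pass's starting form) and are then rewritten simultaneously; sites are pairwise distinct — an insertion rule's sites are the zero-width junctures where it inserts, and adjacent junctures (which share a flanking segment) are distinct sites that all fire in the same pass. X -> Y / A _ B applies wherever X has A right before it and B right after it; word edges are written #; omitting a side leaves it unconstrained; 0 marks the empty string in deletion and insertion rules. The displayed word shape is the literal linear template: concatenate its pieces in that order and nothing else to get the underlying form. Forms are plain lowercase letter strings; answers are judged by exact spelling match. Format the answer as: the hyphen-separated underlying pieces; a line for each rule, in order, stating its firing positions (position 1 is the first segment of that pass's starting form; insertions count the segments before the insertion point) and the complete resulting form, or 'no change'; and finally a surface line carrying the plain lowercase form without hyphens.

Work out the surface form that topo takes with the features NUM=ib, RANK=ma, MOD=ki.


underlying: topo-i-f-va
1. f -> v, p -> b, s -> z, t -> d / _ Z: fires at position(s) 6: topoivva
surface: topoivva


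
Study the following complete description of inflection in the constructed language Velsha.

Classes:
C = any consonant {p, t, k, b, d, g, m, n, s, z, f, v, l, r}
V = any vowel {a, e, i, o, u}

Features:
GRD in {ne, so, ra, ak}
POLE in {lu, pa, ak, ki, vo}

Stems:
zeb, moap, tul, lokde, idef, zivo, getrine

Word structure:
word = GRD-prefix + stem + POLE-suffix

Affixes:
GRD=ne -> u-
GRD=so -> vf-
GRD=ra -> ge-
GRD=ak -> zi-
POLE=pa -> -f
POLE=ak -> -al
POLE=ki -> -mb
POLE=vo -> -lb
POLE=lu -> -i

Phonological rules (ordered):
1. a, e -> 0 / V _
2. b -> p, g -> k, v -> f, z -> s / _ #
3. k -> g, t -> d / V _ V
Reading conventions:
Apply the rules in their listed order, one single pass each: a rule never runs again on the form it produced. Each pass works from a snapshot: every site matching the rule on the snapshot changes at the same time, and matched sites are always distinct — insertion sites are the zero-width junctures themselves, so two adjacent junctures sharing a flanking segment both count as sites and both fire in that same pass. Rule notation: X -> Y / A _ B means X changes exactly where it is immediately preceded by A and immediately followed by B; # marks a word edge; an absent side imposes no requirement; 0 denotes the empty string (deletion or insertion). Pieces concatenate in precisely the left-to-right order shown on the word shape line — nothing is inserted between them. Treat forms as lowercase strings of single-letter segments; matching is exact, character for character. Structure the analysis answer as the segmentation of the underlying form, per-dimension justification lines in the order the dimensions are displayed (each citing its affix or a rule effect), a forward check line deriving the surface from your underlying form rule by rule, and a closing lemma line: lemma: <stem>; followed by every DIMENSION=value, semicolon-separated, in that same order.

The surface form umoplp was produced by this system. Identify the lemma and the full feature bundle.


underlying: u-moap-lb
GRD=ne - signalled by the affix u-
POLE=vo - signalled by the affix -lb
check: umoaplb -> umoplb -> umoplp -> umoplp
lemma: moap; GRD=ne; POLE=vo


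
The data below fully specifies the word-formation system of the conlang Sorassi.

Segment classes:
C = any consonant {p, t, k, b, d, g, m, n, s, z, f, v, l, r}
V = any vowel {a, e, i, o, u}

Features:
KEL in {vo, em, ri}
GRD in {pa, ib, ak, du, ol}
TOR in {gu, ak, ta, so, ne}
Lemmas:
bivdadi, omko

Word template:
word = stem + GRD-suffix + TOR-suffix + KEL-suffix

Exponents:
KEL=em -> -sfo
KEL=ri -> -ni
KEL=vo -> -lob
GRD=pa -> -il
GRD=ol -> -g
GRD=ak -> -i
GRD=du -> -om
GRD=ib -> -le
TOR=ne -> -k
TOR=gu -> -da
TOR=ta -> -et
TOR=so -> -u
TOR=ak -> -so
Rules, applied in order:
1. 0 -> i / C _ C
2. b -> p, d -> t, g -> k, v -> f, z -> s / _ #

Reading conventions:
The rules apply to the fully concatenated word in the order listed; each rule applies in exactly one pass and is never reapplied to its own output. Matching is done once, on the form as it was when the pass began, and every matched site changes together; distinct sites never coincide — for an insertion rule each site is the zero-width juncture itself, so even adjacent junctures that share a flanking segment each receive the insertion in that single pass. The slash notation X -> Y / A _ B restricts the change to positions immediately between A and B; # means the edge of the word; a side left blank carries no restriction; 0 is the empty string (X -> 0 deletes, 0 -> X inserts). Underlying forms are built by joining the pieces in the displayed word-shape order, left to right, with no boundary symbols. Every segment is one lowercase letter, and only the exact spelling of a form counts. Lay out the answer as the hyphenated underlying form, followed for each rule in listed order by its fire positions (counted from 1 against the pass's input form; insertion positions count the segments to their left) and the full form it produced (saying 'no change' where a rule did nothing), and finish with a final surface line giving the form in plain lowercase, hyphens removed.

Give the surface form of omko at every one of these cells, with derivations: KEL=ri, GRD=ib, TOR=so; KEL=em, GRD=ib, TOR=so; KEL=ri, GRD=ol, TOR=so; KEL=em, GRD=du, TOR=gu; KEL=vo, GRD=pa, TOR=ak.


cell KEL=ri, GRD=ib, TOR=so:
underlying: omko-le-u-ni
1. 0 -> i / C _ C: inserts after position(s) 2: omikoleuni
2. b -> p, d -> t, g -> k, v -> f, z -> s / _ #: no change
surface: omikoleuni

cell KEL=em, GRD=ib, TOR=so:
underlying: omko-le-u-sfo
1. 0 -> i / C _ C: inserts after position(s) 2, 8: omikoleusifo
2. b -> p, d -> t, g -> k, v -> f, z -> s / _ #: no change
surface: omikoleusifo

cell KEL=ri, GRD=ol, TOR=so:
underlying: omko-g-u-ni
1. 0 -> i / C _ C: inserts after position(s) 2: omikoguni
2. b -> p, d -> t, g -> k, v -> f, z -> s / _ #: no change
surface: omikoguni

cell KEL=em, GRD=du, TOR=gu:
underlying: omko-om-da-sfo
1. 0 -> i / C _ C: inserts after position(s) 2, 6, 9: omikoomidasifo
2. b -> p, d -> t, g -> k, v -> f, z -> s / _ #: no change
surface: omikoomidasifo

cell KEL=vo, GRD=pa, TOR=ak:
underlying: omko-il-so-lob
1. 0 -> i / C _ C: inserts after position(s) 2, 6: omikoilisolob
2. b -> p, d -> t, g -> k, v -> f, z -> s / _ #: fires at position(s) 13: omikoilisolop
surface: omikoilisolop
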